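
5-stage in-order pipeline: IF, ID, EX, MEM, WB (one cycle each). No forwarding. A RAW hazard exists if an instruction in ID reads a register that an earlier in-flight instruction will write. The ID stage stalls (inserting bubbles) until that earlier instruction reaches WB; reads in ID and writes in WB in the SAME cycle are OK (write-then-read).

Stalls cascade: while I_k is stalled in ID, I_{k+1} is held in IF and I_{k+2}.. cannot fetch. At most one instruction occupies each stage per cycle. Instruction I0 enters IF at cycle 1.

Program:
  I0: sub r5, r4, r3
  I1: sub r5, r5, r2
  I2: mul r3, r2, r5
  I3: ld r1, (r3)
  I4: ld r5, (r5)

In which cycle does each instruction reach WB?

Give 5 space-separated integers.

I0 sub r5 <- r4,r3: IF@1 ID@2 stall=0 (-) EX@3 MEM@4 WB@5
I1 sub r5 <- r5,r2: IF@2 ID@3 stall=2 (RAW on I0.r5 (WB@5)) EX@6 MEM@7 WB@8
I2 mul r3 <- r2,r5: IF@3 ID@6 stall=2 (RAW on I1.r5 (WB@8)) EX@9 MEM@10 WB@11
I3 ld r1 <- r3: IF@6 ID@9 stall=2 (RAW on I2.r3 (WB@11)) EX@12 MEM@13 WB@14
I4 ld r5 <- r5: IF@9 ID@12 stall=0 (-) EX@13 MEM@14 WB@15

Answer: 5 8 11 14 15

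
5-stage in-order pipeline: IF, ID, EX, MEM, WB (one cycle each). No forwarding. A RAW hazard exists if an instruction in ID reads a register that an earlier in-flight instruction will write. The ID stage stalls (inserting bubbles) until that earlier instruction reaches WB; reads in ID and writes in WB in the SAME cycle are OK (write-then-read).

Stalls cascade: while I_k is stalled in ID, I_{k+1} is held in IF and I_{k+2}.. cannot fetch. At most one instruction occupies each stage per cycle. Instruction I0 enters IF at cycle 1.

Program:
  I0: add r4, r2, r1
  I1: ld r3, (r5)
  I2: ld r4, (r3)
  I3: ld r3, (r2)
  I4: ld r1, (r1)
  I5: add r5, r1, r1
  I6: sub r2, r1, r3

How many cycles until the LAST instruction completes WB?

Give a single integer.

Answer: 15

Derivation:
I0 add r4 <- r2,r1: IF@1 ID@2 stall=0 (-) EX@3 MEM@4 WB@5
I1 ld r3 <- r5: IF@2 ID@3 stall=0 (-) EX@4 MEM@5 WB@6
I2 ld r4 <- r3: IF@3 ID@4 stall=2 (RAW on I1.r3 (WB@6)) EX@7 MEM@8 WB@9
I3 ld r3 <- r2: IF@4 ID@7 stall=0 (-) EX@8 MEM@9 WB@10
I4 ld r1 <- r1: IF@7 ID@8 stall=0 (-) EX@9 MEM@10 WB@11
I5 add r5 <- r1,r1: IF@8 ID@9 stall=2 (RAW on I4.r1 (WB@11)) EX@12 MEM@13 WB@14
I6 sub r2 <- r1,r3: IF@9 ID@12 stall=0 (-) EX@13 MEM@14 WB@15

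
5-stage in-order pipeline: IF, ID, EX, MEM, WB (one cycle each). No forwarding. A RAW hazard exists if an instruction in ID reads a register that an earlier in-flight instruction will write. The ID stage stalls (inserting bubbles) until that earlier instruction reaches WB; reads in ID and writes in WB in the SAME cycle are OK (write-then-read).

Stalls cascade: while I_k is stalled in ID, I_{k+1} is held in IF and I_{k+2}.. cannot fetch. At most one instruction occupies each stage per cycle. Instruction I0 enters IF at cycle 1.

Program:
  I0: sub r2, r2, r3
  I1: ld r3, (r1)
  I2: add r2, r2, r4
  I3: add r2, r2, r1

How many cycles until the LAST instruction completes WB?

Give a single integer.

Answer: 11

Derivation:
I0 sub r2 <- r2,r3: IF@1 ID@2 stall=0 (-) EX@3 MEM@4 WB@5
I1 ld r3 <- r1: IF@2 ID@3 stall=0 (-) EX@4 MEM@5 WB@6
I2 add r2 <- r2,r4: IF@3 ID@4 stall=1 (RAW on I0.r2 (WB@5)) EX@6 MEM@7 WB@8
I3 add r2 <- r2,r1: IF@4 ID@6 stall=2 (RAW on I2.r2 (WB@8)) EX@9 MEM@10 WB@11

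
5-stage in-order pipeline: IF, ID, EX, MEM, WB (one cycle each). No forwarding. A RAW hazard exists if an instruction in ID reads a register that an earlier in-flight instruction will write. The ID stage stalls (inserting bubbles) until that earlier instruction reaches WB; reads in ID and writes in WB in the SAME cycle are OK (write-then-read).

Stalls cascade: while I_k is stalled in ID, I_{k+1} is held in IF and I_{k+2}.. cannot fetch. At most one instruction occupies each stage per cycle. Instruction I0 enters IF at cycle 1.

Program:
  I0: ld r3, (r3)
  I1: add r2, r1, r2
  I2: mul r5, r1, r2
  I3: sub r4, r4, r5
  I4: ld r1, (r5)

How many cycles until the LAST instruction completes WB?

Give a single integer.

Answer: 13

Derivation:
I0 ld r3 <- r3: IF@1 ID@2 stall=0 (-) EX@3 MEM@4 WB@5
I1 add r2 <- r1,r2: IF@2 ID@3 stall=0 (-) EX@4 MEM@5 WB@6
I2 mul r5 <- r1,r2: IF@3 ID@4 stall=2 (RAW on I1.r2 (WB@6)) EX@7 MEM@8 WB@9
I3 sub r4 <- r4,r5: IF@4 ID@7 stall=2 (RAW on I2.r5 (WB@9)) EX@10 MEM@11 WB@12
I4 ld r1 <- r5: IF@7 ID@10 stall=0 (-) EX@11 MEM@12 WB@13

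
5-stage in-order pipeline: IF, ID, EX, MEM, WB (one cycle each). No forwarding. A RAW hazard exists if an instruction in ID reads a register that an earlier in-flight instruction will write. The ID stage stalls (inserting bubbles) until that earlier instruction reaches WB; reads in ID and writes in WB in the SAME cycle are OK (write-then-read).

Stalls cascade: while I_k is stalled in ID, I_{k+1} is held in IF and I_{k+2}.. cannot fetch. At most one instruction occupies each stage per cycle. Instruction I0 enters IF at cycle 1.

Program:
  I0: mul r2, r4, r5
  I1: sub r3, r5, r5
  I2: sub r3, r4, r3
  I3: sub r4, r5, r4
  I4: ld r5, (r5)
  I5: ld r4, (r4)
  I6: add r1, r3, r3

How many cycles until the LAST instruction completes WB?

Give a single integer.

I0 mul r2 <- r4,r5: IF@1 ID@2 stall=0 (-) EX@3 MEM@4 WB@5
I1 sub r3 <- r5,r5: IF@2 ID@3 stall=0 (-) EX@4 MEM@5 WB@6
I2 sub r3 <- r4,r3: IF@3 ID@4 stall=2 (RAW on I1.r3 (WB@6)) EX@7 MEM@8 WB@9
I3 sub r4 <- r5,r4: IF@4 ID@7 stall=0 (-) EX@8 MEM@9 WB@10
I4 ld r5 <- r5: IF@7 ID@8 stall=0 (-) EX@9 MEM@10 WB@11
I5 ld r4 <- r4: IF@8 ID@9 stall=1 (RAW on I3.r4 (WB@10)) EX@11 MEM@12 WB@13
I6 add r1 <- r3,r3: IF@9 ID@11 stall=0 (-) EX@12 MEM@13 WB@14

Answer: 14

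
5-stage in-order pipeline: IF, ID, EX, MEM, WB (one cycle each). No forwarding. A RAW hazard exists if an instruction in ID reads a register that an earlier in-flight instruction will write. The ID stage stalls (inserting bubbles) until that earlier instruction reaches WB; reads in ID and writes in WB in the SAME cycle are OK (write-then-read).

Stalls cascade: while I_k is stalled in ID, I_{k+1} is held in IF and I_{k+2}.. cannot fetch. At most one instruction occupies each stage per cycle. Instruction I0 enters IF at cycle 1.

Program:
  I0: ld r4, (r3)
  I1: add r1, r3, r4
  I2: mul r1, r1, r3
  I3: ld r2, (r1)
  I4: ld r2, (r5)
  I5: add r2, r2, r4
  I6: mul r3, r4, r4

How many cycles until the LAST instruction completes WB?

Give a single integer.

I0 ld r4 <- r3: IF@1 ID@2 stall=0 (-) EX@3 MEM@4 WB@5
I1 add r1 <- r3,r4: IF@2 ID@3 stall=2 (RAW on I0.r4 (WB@5)) EX@6 MEM@7 WB@8
I2 mul r1 <- r1,r3: IF@3 ID@6 stall=2 (RAW on I1.r1 (WB@8)) EX@9 MEM@10 WB@11
I3 ld r2 <- r1: IF@6 ID@9 stall=2 (RAW on I2.r1 (WB@11)) EX@12 MEM@13 WB@14
I4 ld r2 <- r5: IF@9 ID@12 stall=0 (-) EX@13 MEM@14 WB@15
I5 add r2 <- r2,r4: IF@12 ID@13 stall=2 (RAW on I4.r2 (WB@15)) EX@16 MEM@17 WB@18
I6 mul r3 <- r4,r4: IF@13 ID@16 stall=0 (-) EX@17 MEM@18 WB@19

Answer: 19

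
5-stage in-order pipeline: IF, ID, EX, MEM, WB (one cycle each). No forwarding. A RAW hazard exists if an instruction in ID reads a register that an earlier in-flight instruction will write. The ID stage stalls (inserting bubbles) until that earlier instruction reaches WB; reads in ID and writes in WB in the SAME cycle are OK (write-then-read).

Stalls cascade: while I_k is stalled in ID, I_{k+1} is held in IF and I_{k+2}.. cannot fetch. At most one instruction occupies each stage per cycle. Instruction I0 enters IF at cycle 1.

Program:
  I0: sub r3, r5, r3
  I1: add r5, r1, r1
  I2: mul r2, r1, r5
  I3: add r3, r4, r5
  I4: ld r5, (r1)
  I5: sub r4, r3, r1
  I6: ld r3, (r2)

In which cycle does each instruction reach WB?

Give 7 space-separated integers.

Answer: 5 6 9 10 11 13 14

Derivation:
I0 sub r3 <- r5,r3: IF@1 ID@2 stall=0 (-) EX@3 MEM@4 WB@5
I1 add r5 <- r1,r1: IF@2 ID@3 stall=0 (-) EX@4 MEM@5 WB@6
I2 mul r2 <- r1,r5: IF@3 ID@4 stall=2 (RAW on I1.r5 (WB@6)) EX@7 MEM@8 WB@9
I3 add r3 <- r4,r5: IF@4 ID@7 stall=0 (-) EX@8 MEM@9 WB@10
I4 ld r5 <- r1: IF@7 ID@8 stall=0 (-) EX@9 MEM@10 WB@11
I5 sub r4 <- r3,r1: IF@8 ID@9 stall=1 (RAW on I3.r3 (WB@10)) EX@11 MEM@12 WB@13
I6 ld r3 <- r2: IF@9 ID@11 stall=0 (-) EX@12 MEM@13 WB@14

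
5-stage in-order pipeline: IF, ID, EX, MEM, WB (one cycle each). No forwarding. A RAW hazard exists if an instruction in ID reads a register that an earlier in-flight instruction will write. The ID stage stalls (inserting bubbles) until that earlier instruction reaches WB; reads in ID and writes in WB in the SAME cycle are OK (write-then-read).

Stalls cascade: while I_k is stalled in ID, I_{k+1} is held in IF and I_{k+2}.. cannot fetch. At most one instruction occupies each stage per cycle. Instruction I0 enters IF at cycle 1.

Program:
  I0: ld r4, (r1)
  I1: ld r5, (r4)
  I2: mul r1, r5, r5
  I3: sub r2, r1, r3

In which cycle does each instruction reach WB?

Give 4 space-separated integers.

Answer: 5 8 11 14

Derivation:
I0 ld r4 <- r1: IF@1 ID@2 stall=0 (-) EX@3 MEM@4 WB@5
I1 ld r5 <- r4: IF@2 ID@3 stall=2 (RAW on I0.r4 (WB@5)) EX@6 MEM@7 WB@8
I2 mul r1 <- r5,r5: IF@3 ID@6 stall=2 (RAW on I1.r5 (WB@8)) EX@9 MEM@10 WB@11
I3 sub r2 <- r1,r3: IF@6 ID@9 stall=2 (RAW on I2.r1 (WB@11)) EX@12 MEM@13 WB@14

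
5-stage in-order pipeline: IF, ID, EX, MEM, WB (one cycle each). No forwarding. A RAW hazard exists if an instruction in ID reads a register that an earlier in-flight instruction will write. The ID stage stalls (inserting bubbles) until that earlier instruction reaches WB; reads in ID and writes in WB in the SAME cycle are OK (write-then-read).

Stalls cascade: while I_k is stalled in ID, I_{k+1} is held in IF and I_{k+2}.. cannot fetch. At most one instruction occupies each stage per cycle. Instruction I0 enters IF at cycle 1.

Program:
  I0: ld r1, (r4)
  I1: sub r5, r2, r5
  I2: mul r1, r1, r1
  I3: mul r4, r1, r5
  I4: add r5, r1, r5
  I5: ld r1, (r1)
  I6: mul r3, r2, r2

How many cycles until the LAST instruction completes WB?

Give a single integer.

I0 ld r1 <- r4: IF@1 ID@2 stall=0 (-) EX@3 MEM@4 WB@5
I1 sub r5 <- r2,r5: IF@2 ID@3 stall=0 (-) EX@4 MEM@5 WB@6
I2 mul r1 <- r1,r1: IF@3 ID@4 stall=1 (RAW on I0.r1 (WB@5)) EX@6 MEM@7 WB@8
I3 mul r4 <- r1,r5: IF@4 ID@6 stall=2 (RAW on I2.r1 (WB@8)) EX@9 MEM@10 WB@11
I4 add r5 <- r1,r5: IF@6 ID@9 stall=0 (-) EX@10 MEM@11 WB@12
I5 ld r1 <- r1: IF@9 ID@10 stall=0 (-) EX@11 MEM@12 WB@13
I6 mul r3 <- r2,r2: IF@10 ID@11 stall=0 (-) EX@12 MEM@13 WB@14

Answer: 14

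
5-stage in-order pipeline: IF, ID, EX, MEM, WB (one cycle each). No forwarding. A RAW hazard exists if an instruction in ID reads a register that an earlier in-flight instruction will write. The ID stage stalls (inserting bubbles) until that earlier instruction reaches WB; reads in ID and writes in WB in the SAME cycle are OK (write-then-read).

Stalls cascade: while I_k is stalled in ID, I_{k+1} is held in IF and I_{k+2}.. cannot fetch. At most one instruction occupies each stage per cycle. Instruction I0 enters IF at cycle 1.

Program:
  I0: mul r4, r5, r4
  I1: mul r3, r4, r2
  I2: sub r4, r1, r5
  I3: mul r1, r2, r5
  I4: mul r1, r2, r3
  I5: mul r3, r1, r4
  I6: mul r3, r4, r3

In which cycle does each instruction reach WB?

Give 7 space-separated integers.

Answer: 5 8 9 10 11 14 17

Derivation:
I0 mul r4 <- r5,r4: IF@1 ID@2 stall=0 (-) EX@3 MEM@4 WB@5
I1 mul r3 <- r4,r2: IF@2 ID@3 stall=2 (RAW on I0.r4 (WB@5)) EX@6 MEM@7 WB@8
I2 sub r4 <- r1,r5: IF@3 ID@6 stall=0 (-) EX@7 MEM@8 WB@9
I3 mul r1 <- r2,r5: IF@6 ID@7 stall=0 (-) EX@8 MEM@9 WB@10
I4 mul r1 <- r2,r3: IF@7 ID@8 stall=0 (-) EX@9 MEM@10 WB@11
I5 mul r3 <- r1,r4: IF@8 ID@9 stall=2 (RAW on I4.r1 (WB@11)) EX@12 MEM@13 WB@14
I6 mul r3 <- r4,r3: IF@9 ID@12 stall=2 (RAW on I5.r3 (WB@14)) EX@15 MEM@16 WB@17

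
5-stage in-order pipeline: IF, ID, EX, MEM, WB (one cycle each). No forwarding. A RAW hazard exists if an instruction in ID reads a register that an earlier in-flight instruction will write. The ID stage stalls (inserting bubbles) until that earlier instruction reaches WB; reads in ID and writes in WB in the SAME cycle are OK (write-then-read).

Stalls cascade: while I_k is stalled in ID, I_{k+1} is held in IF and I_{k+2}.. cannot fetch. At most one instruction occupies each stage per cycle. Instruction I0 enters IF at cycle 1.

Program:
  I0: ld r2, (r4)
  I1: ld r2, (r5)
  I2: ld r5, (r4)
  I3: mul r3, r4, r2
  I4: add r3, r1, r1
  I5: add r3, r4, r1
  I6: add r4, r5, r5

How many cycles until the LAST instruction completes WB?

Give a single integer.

I0 ld r2 <- r4: IF@1 ID@2 stall=0 (-) EX@3 MEM@4 WB@5
I1 ld r2 <- r5: IF@2 ID@3 stall=0 (-) EX@4 MEM@5 WB@6
I2 ld r5 <- r4: IF@3 ID@4 stall=0 (-) EX@5 MEM@6 WB@7
I3 mul r3 <- r4,r2: IF@4 ID@5 stall=1 (RAW on I1.r2 (WB@6)) EX@7 MEM@8 WB@9
I4 add r3 <- r1,r1: IF@5 ID@7 stall=0 (-) EX@8 MEM@9 WB@10
I5 add r3 <- r4,r1: IF@7 ID@8 stall=0 (-) EX@9 MEM@10 WB@11
I6 add r4 <- r5,r5: IF@8 ID@9 stall=0 (-) EX@10 MEM@11 WB@12

Answer: 12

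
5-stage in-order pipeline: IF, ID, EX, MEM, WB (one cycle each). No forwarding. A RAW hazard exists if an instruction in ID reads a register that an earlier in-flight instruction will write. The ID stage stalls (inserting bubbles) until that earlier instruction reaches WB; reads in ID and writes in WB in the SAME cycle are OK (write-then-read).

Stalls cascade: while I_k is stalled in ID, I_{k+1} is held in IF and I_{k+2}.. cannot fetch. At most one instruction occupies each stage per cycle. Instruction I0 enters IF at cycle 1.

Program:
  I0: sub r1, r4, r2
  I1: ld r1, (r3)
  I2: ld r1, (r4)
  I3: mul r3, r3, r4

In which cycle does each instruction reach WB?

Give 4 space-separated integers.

I0 sub r1 <- r4,r2: IF@1 ID@2 stall=0 (-) EX@3 MEM@4 WB@5
I1 ld r1 <- r3: IF@2 ID@3 stall=0 (-) EX@4 MEM@5 WB@6
I2 ld r1 <- r4: IF@3 ID@4 stall=0 (-) EX@5 MEM@6 WB@7
I3 mul r3 <- r3,r4: IF@4 ID@5 stall=0 (-) EX@6 MEM@7 WB@8

Answer: 5 6 7 8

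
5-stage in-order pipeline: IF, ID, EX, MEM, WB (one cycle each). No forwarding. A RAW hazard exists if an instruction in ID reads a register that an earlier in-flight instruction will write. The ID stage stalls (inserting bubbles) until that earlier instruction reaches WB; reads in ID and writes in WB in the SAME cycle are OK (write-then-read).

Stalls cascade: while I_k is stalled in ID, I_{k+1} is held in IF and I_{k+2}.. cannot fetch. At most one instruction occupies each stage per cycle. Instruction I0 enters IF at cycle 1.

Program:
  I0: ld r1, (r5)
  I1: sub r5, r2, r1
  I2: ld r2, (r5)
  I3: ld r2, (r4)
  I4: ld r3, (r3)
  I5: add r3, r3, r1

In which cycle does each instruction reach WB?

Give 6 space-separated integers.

Answer: 5 8 11 12 13 16

Derivation:
I0 ld r1 <- r5: IF@1 ID@2 stall=0 (-) EX@3 MEM@4 WB@5
I1 sub r5 <- r2,r1: IF@2 ID@3 stall=2 (RAW on I0.r1 (WB@5)) EX@6 MEM@7 WB@8
I2 ld r2 <- r5: IF@3 ID@6 stall=2 (RAW on I1.r5 (WB@8)) EX@9 MEM@10 WB@11
I3 ld r2 <- r4: IF@6 ID@9 stall=0 (-) EX@10 MEM@11 WB@12
I4 ld r3 <- r3: IF@9 ID@10 stall=0 (-) EX@11 MEM@12 WB@13
I5 add r3 <- r3,r1: IF@10 ID@11 stall=2 (RAW on I4.r3 (WB@13)) EX@14 MEM@15 WB@16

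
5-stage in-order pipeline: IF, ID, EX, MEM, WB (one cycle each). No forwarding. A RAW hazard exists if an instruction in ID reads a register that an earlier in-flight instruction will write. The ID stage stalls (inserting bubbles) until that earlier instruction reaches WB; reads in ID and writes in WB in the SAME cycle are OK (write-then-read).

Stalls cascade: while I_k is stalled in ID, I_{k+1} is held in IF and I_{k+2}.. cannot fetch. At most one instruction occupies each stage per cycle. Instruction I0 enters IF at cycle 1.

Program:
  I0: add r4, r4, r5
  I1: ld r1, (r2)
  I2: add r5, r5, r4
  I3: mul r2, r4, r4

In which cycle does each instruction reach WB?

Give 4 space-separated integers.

Answer: 5 6 8 9

Derivation:
I0 add r4 <- r4,r5: IF@1 ID@2 stall=0 (-) EX@3 MEM@4 WB@5
I1 ld r1 <- r2: IF@2 ID@3 stall=0 (-) EX@4 MEM@5 WB@6
I2 add r5 <- r5,r4: IF@3 ID@4 stall=1 (RAW on I0.r4 (WB@5)) EX@6 MEM@7 WB@8
I3 mul r2 <- r4,r4: IF@4 ID@6 stall=0 (-) EX@7 MEM@8 WB@9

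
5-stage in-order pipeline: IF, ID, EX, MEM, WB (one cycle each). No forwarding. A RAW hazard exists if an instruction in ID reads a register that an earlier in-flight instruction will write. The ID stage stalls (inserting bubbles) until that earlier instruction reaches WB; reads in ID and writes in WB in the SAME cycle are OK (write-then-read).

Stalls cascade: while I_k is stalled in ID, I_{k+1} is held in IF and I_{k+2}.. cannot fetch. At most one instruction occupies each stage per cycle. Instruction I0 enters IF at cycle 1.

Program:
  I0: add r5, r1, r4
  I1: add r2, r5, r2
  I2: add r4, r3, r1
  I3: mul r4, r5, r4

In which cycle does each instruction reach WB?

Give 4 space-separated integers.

Answer: 5 8 9 12

Derivation:
I0 add r5 <- r1,r4: IF@1 ID@2 stall=0 (-) EX@3 MEM@4 WB@5
I1 add r2 <- r5,r2: IF@2 ID@3 stall=2 (RAW on I0.r5 (WB@5)) EX@6 MEM@7 WB@8
I2 add r4 <- r3,r1: IF@3 ID@6 stall=0 (-) EX@7 MEM@8 WB@9
I3 mul r4 <- r5,r4: IF@6 ID@7 stall=2 (RAW on I2.r4 (WB@9)) EX@10 MEM@11 WB@12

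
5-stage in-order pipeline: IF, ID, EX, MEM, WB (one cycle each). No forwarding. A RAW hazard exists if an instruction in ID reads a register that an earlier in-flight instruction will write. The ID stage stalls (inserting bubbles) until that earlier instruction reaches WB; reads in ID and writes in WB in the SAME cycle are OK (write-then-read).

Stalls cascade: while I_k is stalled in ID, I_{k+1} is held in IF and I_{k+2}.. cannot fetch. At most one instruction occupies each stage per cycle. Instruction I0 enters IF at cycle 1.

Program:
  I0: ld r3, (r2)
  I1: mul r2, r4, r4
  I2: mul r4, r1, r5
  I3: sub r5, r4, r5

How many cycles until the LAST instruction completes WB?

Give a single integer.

Answer: 10

Derivation:
I0 ld r3 <- r2: IF@1 ID@2 stall=0 (-) EX@3 MEM@4 WB@5
I1 mul r2 <- r4,r4: IF@2 ID@3 stall=0 (-) EX@4 MEM@5 WB@6
I2 mul r4 <- r1,r5: IF@3 ID@4 stall=0 (-) EX@5 MEM@6 WB@7
I3 sub r5 <- r4,r5: IF@4 ID@5 stall=2 (RAW on I2.r4 (WB@7)) EX@8 MEM@9 WB@10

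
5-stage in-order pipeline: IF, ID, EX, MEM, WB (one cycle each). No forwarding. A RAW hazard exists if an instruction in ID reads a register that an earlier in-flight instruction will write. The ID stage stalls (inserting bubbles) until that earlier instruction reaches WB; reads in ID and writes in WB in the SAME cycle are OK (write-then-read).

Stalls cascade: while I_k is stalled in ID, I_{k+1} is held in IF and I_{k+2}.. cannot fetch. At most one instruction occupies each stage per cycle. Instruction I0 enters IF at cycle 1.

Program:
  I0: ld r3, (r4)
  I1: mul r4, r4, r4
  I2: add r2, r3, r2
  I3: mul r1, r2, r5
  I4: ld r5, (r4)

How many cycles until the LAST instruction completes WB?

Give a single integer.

Answer: 12

Derivation:
I0 ld r3 <- r4: IF@1 ID@2 stall=0 (-) EX@3 MEM@4 WB@5
I1 mul r4 <- r4,r4: IF@2 ID@3 stall=0 (-) EX@4 MEM@5 WB@6
I2 add r2 <- r3,r2: IF@3 ID@4 stall=1 (RAW on I0.r3 (WB@5)) EX@6 MEM@7 WB@8
I3 mul r1 <- r2,r5: IF@4 ID@6 stall=2 (RAW on I2.r2 (WB@8)) EX@9 MEM@10 WB@11
I4 ld r5 <- r4: IF@6 ID@9 stall=0 (-) EX@10 MEM@11 WB@12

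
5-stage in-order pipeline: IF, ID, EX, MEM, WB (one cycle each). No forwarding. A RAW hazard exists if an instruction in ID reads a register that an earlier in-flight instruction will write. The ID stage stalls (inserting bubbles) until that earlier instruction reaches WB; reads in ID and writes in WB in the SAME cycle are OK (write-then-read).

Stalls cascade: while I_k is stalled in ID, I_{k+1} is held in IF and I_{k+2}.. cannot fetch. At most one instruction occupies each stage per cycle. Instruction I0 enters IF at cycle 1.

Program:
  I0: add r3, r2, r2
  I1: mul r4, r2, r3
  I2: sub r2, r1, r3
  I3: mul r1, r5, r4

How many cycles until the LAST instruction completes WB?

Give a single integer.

I0 add r3 <- r2,r2: IF@1 ID@2 stall=0 (-) EX@3 MEM@4 WB@5
I1 mul r4 <- r2,r3: IF@2 ID@3 stall=2 (RAW on I0.r3 (WB@5)) EX@6 MEM@7 WB@8
I2 sub r2 <- r1,r3: IF@3 ID@6 stall=0 (-) EX@7 MEM@8 WB@9
I3 mul r1 <- r5,r4: IF@6 ID@7 stall=1 (RAW on I1.r4 (WB@8)) EX@9 MEM@10 WB@11

Answer: 11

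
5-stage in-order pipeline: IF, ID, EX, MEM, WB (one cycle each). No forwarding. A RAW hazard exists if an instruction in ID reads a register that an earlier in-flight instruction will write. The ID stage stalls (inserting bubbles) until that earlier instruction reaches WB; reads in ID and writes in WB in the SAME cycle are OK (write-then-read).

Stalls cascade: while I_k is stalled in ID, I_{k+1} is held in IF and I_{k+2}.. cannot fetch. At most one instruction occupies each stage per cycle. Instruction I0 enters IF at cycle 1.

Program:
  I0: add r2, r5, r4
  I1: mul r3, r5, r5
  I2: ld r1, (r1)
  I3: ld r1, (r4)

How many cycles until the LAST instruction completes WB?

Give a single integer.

Answer: 8

Derivation:
I0 add r2 <- r5,r4: IF@1 ID@2 stall=0 (-) EX@3 MEM@4 WB@5
I1 mul r3 <- r5,r5: IF@2 ID@3 stall=0 (-) EX@4 MEM@5 WB@6
I2 ld r1 <- r1: IF@3 ID@4 stall=0 (-) EX@5 MEM@6 WB@7
I3 ld r1 <- r4: IF@4 ID@5 stall=0 (-) EX@6 MEM@7 WB@8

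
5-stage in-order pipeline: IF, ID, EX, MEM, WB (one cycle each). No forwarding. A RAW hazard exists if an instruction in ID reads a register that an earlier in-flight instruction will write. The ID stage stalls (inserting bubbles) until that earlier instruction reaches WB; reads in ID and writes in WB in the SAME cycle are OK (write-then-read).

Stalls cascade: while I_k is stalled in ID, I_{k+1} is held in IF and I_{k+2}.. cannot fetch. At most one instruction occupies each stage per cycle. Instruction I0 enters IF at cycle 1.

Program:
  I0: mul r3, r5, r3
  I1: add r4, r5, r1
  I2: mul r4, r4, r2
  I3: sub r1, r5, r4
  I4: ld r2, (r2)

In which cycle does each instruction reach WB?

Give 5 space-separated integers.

I0 mul r3 <- r5,r3: IF@1 ID@2 stall=0 (-) EX@3 MEM@4 WB@5
I1 add r4 <- r5,r1: IF@2 ID@3 stall=0 (-) EX@4 MEM@5 WB@6
I2 mul r4 <- r4,r2: IF@3 ID@4 stall=2 (RAW on I1.r4 (WB@6)) EX@7 MEM@8 WB@9
I3 sub r1 <- r5,r4: IF@4 ID@7 stall=2 (RAW on I2.r4 (WB@9)) EX@10 MEM@11 WB@12
I4 ld r2 <- r2: IF@7 ID@10 stall=0 (-) EX@11 MEM@12 WB@13

Answer: 5 6 9 12 13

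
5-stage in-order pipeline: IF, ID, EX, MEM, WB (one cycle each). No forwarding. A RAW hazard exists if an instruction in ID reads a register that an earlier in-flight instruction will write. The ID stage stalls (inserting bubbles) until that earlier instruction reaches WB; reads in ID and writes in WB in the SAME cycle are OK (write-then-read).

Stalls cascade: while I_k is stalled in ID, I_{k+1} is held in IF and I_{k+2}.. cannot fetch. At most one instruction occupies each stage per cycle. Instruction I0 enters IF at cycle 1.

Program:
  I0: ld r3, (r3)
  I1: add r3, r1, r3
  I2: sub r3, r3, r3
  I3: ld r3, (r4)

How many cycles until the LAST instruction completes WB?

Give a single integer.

Answer: 12

Derivation:
I0 ld r3 <- r3: IF@1 ID@2 stall=0 (-) EX@3 MEM@4 WB@5
I1 add r3 <- r1,r3: IF@2 ID@3 stall=2 (RAW on I0.r3 (WB@5)) EX@6 MEM@7 WB@8
I2 sub r3 <- r3,r3: IF@3 ID@6 stall=2 (RAW on I1.r3 (WB@8)) EX@9 MEM@10 WB@11
I3 ld r3 <- r4: IF@6 ID@9 stall=0 (-) EX@10 MEM@11 WB@12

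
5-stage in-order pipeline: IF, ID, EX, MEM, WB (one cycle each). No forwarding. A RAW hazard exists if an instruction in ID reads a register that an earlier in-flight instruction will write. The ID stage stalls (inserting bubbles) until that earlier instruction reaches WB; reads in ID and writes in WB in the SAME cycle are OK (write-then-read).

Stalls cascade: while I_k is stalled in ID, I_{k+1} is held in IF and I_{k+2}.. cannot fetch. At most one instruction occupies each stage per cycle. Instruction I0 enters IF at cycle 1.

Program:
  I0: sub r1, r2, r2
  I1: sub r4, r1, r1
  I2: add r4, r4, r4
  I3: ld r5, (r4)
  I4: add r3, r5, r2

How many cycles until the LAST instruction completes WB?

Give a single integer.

Answer: 17

Derivation:
I0 sub r1 <- r2,r2: IF@1 ID@2 stall=0 (-) EX@3 MEM@4 WB@5
I1 sub r4 <- r1,r1: IF@2 ID@3 stall=2 (RAW on I0.r1 (WB@5)) EX@6 MEM@7 WB@8
I2 add r4 <- r4,r4: IF@3 ID@6 stall=2 (RAW on I1.r4 (WB@8)) EX@9 MEM@10 WB@11
I3 ld r5 <- r4: IF@6 ID@9 stall=2 (RAW on I2.r4 (WB@11)) EX@12 MEM@13 WB@14
I4 add r3 <- r5,r2: IF@9 ID@12 stall=2 (RAW on I3.r5 (WB@14)) EX@15 MEM@16 WB@17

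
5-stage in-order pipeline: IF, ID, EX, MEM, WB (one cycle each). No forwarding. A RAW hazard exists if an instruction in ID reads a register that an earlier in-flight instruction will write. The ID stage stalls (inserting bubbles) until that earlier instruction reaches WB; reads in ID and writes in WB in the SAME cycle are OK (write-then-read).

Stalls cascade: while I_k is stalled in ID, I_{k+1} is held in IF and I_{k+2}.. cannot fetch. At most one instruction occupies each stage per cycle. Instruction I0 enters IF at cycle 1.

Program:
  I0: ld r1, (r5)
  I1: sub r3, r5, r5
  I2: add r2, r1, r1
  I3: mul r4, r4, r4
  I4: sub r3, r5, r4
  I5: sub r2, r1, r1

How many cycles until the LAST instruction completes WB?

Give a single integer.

Answer: 13

Derivation:
I0 ld r1 <- r5: IF@1 ID@2 stall=0 (-) EX@3 MEM@4 WB@5
I1 sub r3 <- r5,r5: IF@2 ID@3 stall=0 (-) EX@4 MEM@5 WB@6
I2 add r2 <- r1,r1: IF@3 ID@4 stall=1 (RAW on I0.r1 (WB@5)) EX@6 MEM@7 WB@8
I3 mul r4 <- r4,r4: IF@4 ID@6 stall=0 (-) EX@7 MEM@8 WB@9
I4 sub r3 <- r5,r4: IF@6 ID@7 stall=2 (RAW on I3.r4 (WB@9)) EX@10 MEM@11 WB@12
I5 sub r2 <- r1,r1: IF@7 ID@10 stall=0 (-) EX@11 MEM@12 WB@13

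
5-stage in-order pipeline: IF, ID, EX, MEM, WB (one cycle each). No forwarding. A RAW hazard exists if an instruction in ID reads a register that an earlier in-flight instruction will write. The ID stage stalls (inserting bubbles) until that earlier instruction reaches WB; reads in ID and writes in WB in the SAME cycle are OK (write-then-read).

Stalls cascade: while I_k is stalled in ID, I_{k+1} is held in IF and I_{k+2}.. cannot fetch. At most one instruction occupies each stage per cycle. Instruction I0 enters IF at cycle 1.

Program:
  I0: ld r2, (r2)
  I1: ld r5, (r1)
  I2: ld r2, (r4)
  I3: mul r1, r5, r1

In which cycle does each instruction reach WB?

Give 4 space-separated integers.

Answer: 5 6 7 9

Derivation:
I0 ld r2 <- r2: IF@1 ID@2 stall=0 (-) EX@3 MEM@4 WB@5
I1 ld r5 <- r1: IF@2 ID@3 stall=0 (-) EX@4 MEM@5 WB@6
I2 ld r2 <- r4: IF@3 ID@4 stall=0 (-) EX@5 MEM@6 WB@7
I3 mul r1 <- r5,r1: IF@4 ID@5 stall=1 (RAW on I1.r5 (WB@6)) EX@7 MEM@8 WB@9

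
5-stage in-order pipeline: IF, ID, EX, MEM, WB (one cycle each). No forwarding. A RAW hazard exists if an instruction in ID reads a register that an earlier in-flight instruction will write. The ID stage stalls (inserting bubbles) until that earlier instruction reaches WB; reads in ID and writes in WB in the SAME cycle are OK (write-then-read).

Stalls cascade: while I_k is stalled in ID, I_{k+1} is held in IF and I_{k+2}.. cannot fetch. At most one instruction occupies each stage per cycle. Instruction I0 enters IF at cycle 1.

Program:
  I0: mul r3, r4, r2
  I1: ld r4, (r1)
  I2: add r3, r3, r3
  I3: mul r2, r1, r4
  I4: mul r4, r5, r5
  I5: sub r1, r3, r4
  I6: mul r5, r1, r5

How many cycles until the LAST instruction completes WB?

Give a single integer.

Answer: 16

Derivation:
I0 mul r3 <- r4,r2: IF@1 ID@2 stall=0 (-) EX@3 MEM@4 WB@5
I1 ld r4 <- r1: IF@2 ID@3 stall=0 (-) EX@4 MEM@5 WB@6
I2 add r3 <- r3,r3: IF@3 ID@4 stall=1 (RAW on I0.r3 (WB@5)) EX@6 MEM@7 WB@8
I3 mul r2 <- r1,r4: IF@4 ID@6 stall=0 (-) EX@7 MEM@8 WB@9
I4 mul r4 <- r5,r5: IF@6 ID@7 stall=0 (-) EX@8 MEM@9 WB@10
I5 sub r1 <- r3,r4: IF@7 ID@8 stall=2 (RAW on I4.r4 (WB@10)) EX@11 MEM@12 WB@13
I6 mul r5 <- r1,r5: IF@8 ID@11 stall=2 (RAW on I5.r1 (WB@13)) EX@14 MEM@15 WB@16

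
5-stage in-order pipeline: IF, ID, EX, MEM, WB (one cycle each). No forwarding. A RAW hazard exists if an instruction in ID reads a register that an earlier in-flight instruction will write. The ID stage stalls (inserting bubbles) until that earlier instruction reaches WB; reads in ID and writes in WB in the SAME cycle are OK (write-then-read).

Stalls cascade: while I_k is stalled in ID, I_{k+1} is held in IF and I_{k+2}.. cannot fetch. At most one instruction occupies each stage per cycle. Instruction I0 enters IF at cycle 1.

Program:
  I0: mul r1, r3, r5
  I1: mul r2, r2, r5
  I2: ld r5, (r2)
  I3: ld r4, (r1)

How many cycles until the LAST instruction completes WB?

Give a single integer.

I0 mul r1 <- r3,r5: IF@1 ID@2 stall=0 (-) EX@3 MEM@4 WB@5
I1 mul r2 <- r2,r5: IF@2 ID@3 stall=0 (-) EX@4 MEM@5 WB@6
I2 ld r5 <- r2: IF@3 ID@4 stall=2 (RAW on I1.r2 (WB@6)) EX@7 MEM@8 WB@9
I3 ld r4 <- r1: IF@4 ID@7 stall=0 (-) EX@8 MEM@9 WB@10

Answer: 10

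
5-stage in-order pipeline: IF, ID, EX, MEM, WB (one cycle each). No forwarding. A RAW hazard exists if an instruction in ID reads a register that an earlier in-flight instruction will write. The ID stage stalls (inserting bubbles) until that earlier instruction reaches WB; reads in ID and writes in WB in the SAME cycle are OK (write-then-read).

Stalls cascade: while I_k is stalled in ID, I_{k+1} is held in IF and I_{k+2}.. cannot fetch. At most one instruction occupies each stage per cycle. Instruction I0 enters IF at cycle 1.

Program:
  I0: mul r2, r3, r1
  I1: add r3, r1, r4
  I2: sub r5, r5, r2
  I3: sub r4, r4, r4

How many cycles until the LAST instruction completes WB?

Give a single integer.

I0 mul r2 <- r3,r1: IF@1 ID@2 stall=0 (-) EX@3 MEM@4 WB@5
I1 add r3 <- r1,r4: IF@2 ID@3 stall=0 (-) EX@4 MEM@5 WB@6
I2 sub r5 <- r5,r2: IF@3 ID@4 stall=1 (RAW on I0.r2 (WB@5)) EX@6 MEM@7 WB@8
I3 sub r4 <- r4,r4: IF@4 ID@6 stall=0 (-) EX@7 MEM@8 WB@9

Answer: 9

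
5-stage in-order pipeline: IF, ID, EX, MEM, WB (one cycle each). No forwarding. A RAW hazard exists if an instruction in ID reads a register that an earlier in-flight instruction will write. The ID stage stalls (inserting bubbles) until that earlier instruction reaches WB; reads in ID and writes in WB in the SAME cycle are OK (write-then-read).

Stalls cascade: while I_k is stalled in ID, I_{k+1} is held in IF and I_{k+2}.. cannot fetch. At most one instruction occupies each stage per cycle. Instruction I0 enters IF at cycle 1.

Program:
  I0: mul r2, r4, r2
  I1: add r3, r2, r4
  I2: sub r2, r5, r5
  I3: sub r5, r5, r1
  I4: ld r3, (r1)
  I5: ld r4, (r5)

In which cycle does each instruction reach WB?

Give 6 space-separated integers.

I0 mul r2 <- r4,r2: IF@1 ID@2 stall=0 (-) EX@3 MEM@4 WB@5
I1 add r3 <- r2,r4: IF@2 ID@3 stall=2 (RAW on I0.r2 (WB@5)) EX@6 MEM@7 WB@8
I2 sub r2 <- r5,r5: IF@3 ID@6 stall=0 (-) EX@7 MEM@8 WB@9
I3 sub r5 <- r5,r1: IF@6 ID@7 stall=0 (-) EX@8 MEM@9 WB@10
I4 ld r3 <- r1: IF@7 ID@8 stall=0 (-) EX@9 MEM@10 WB@11
I5 ld r4 <- r5: IF@8 ID@9 stall=1 (RAW on I3.r5 (WB@10)) EX@11 MEM@12 WB@13

Answer: 5 8 9 10 11 13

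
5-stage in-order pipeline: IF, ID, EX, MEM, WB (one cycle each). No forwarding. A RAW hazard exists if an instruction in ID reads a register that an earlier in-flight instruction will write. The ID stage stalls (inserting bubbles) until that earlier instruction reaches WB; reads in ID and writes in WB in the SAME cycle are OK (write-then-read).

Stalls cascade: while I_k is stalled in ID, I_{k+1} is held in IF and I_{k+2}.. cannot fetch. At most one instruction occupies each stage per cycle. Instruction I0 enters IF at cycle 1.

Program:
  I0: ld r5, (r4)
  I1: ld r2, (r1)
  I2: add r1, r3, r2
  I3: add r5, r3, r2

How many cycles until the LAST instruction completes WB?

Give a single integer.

I0 ld r5 <- r4: IF@1 ID@2 stall=0 (-) EX@3 MEM@4 WB@5
I1 ld r2 <- r1: IF@2 ID@3 stall=0 (-) EX@4 MEM@5 WB@6
I2 add r1 <- r3,r2: IF@3 ID@4 stall=2 (RAW on I1.r2 (WB@6)) EX@7 MEM@8 WB@9
I3 add r5 <- r3,r2: IF@4 ID@7 stall=0 (-) EX@8 MEM@9 WB@10

Answer: 10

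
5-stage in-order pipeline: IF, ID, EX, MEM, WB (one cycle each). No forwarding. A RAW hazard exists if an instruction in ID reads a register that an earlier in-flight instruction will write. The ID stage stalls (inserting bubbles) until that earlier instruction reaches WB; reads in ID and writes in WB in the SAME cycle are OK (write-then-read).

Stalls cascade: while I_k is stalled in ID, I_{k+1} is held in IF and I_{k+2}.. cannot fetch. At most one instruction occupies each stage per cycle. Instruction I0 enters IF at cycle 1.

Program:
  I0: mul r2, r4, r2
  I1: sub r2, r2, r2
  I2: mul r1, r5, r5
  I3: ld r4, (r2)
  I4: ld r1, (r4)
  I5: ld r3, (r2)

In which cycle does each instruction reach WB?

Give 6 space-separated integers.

I0 mul r2 <- r4,r2: IF@1 ID@2 stall=0 (-) EX@3 MEM@4 WB@5
I1 sub r2 <- r2,r2: IF@2 ID@3 stall=2 (RAW on I0.r2 (WB@5)) EX@6 MEM@7 WB@8
I2 mul r1 <- r5,r5: IF@3 ID@6 stall=0 (-) EX@7 MEM@8 WB@9
I3 ld r4 <- r2: IF@6 ID@7 stall=1 (RAW on I1.r2 (WB@8)) EX@9 MEM@10 WB@11
I4 ld r1 <- r4: IF@7 ID@9 stall=2 (RAW on I3.r4 (WB@11)) EX@12 MEM@13 WB@14
I5 ld r3 <- r2: IF@9 ID@12 stall=0 (-) EX@13 MEM@14 WB@15

Answer: 5 8 9 11 14 15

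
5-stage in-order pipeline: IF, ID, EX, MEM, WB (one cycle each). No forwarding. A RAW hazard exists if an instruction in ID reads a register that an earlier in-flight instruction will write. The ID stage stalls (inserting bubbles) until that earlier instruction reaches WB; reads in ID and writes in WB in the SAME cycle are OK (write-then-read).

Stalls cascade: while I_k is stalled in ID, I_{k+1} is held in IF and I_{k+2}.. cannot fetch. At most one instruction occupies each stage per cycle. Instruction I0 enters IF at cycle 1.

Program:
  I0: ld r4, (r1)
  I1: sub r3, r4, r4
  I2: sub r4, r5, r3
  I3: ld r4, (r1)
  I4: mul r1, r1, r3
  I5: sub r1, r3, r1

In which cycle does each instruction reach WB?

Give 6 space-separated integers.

I0 ld r4 <- r1: IF@1 ID@2 stall=0 (-) EX@3 MEM@4 WB@5
I1 sub r3 <- r4,r4: IF@2 ID@3 stall=2 (RAW on I0.r4 (WB@5)) EX@6 MEM@7 WB@8
I2 sub r4 <- r5,r3: IF@3 ID@6 stall=2 (RAW on I1.r3 (WB@8)) EX@9 MEM@10 WB@11
I3 ld r4 <- r1: IF@6 ID@9 stall=0 (-) EX@10 MEM@11 WB@12
I4 mul r1 <- r1,r3: IF@9 ID@10 stall=0 (-) EX@11 MEM@12 WB@13
I5 sub r1 <- r3,r1: IF@10 ID@11 stall=2 (RAW on I4.r1 (WB@13)) EX@14 MEM@15 WB@16

Answer: 5 8 11 12 13 16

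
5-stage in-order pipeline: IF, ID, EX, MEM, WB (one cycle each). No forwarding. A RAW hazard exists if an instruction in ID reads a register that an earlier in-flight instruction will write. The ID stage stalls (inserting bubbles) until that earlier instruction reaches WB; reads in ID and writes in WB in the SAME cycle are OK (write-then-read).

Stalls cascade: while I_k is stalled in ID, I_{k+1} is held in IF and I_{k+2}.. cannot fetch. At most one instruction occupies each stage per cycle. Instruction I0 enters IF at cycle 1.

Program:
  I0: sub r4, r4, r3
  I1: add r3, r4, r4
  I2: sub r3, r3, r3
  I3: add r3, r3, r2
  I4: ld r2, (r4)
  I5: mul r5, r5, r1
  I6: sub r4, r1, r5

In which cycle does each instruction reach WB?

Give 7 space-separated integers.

Answer: 5 8 11 14 15 16 19

Derivation:
I0 sub r4 <- r4,r3: IF@1 ID@2 stall=0 (-) EX@3 MEM@4 WB@5
I1 add r3 <- r4,r4: IF@2 ID@3 stall=2 (RAW on I0.r4 (WB@5)) EX@6 MEM@7 WB@8
I2 sub r3 <- r3,r3: IF@3 ID@6 stall=2 (RAW on I1.r3 (WB@8)) EX@9 MEM@10 WB@11
I3 add r3 <- r3,r2: IF@6 ID@9 stall=2 (RAW on I2.r3 (WB@11)) EX@12 MEM@13 WB@14
I4 ld r2 <- r4: IF@9 ID@12 stall=0 (-) EX@13 MEM@14 WB@15
I5 mul r5 <- r5,r1: IF@12 ID@13 stall=0 (-) EX@14 MEM@15 WB@16
I6 sub r4 <- r1,r5: IF@13 ID@14 stall=2 (RAW on I5.r5 (WB@16)) EX@17 MEM@18 WB@19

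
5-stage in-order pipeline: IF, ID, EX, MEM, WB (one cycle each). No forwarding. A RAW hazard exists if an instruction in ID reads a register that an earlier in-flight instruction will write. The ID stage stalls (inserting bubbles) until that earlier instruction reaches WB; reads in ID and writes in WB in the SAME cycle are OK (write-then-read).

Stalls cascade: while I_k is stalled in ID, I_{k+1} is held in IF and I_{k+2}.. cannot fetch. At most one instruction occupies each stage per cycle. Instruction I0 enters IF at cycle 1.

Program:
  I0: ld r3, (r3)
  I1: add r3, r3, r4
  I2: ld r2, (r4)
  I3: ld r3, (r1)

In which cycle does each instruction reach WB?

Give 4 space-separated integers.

I0 ld r3 <- r3: IF@1 ID@2 stall=0 (-) EX@3 MEM@4 WB@5
I1 add r3 <- r3,r4: IF@2 ID@3 stall=2 (RAW on I0.r3 (WB@5)) EX@6 MEM@7 WB@8
I2 ld r2 <- r4: IF@3 ID@6 stall=0 (-) EX@7 MEM@8 WB@9
I3 ld r3 <- r1: IF@6 ID@7 stall=0 (-) EX@8 MEM@9 WB@10

Answer: 5 8 9 10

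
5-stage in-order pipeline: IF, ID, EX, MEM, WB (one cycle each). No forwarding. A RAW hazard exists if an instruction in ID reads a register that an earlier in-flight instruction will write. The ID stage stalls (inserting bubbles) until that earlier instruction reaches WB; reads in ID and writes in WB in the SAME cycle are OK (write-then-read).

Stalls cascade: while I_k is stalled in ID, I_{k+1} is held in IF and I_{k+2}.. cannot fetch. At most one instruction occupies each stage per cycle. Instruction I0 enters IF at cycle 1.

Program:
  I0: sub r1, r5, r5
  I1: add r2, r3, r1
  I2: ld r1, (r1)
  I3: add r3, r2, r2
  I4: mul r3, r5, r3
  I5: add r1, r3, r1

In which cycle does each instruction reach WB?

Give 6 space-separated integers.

Answer: 5 8 9 11 14 17

Derivation:
I0 sub r1 <- r5,r5: IF@1 ID@2 stall=0 (-) EX@3 MEM@4 WB@5
I1 add r2 <- r3,r1: IF@2 ID@3 stall=2 (RAW on I0.r1 (WB@5)) EX@6 MEM@7 WB@8
I2 ld r1 <- r1: IF@3 ID@6 stall=0 (-) EX@7 MEM@8 WB@9
I3 add r3 <- r2,r2: IF@6 ID@7 stall=1 (RAW on I1.r2 (WB@8)) EX@9 MEM@10 WB@11
I4 mul r3 <- r5,r3: IF@7 ID@9 stall=2 (RAW on I3.r3 (WB@11)) EX@12 MEM@13 WB@14
I5 add r1 <- r3,r1: IF@9 ID@12 stall=2 (RAW on I4.r3 (WB@14)) EX@15 MEM@16 WB@17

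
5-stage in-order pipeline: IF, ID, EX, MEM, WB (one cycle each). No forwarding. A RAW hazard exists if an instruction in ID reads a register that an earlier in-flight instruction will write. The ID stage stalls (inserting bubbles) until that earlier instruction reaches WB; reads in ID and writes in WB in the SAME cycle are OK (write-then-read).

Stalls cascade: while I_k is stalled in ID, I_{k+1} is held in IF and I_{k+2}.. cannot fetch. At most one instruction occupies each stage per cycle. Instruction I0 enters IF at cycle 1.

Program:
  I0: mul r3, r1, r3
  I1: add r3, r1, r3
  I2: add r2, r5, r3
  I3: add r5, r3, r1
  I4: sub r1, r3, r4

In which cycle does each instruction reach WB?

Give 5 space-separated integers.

Answer: 5 8 11 12 13

Derivation:
I0 mul r3 <- r1,r3: IF@1 ID@2 stall=0 (-) EX@3 MEM@4 WB@5
I1 add r3 <- r1,r3: IF@2 ID@3 stall=2 (RAW on I0.r3 (WB@5)) EX@6 MEM@7 WB@8
I2 add r2 <- r5,r3: IF@3 ID@6 stall=2 (RAW on I1.r3 (WB@8)) EX@9 MEM@10 WB@11
I3 add r5 <- r3,r1: IF@6 ID@9 stall=0 (-) EX@10 MEM@11 WB@12
I4 sub r1 <- r3,r4: IF@9 ID@10 stall=0 (-) EX@11 MEM@12 WB@13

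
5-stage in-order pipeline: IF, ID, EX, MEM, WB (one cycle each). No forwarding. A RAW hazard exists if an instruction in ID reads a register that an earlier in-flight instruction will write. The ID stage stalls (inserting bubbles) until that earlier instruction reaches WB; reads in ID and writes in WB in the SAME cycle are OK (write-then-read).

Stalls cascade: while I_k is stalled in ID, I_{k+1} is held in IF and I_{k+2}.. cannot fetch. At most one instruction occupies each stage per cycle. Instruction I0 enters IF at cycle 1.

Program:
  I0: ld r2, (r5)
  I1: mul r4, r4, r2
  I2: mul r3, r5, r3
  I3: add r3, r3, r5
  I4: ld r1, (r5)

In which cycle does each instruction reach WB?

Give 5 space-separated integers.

I0 ld r2 <- r5: IF@1 ID@2 stall=0 (-) EX@3 MEM@4 WB@5
I1 mul r4 <- r4,r2: IF@2 ID@3 stall=2 (RAW on I0.r2 (WB@5)) EX@6 MEM@7 WB@8
I2 mul r3 <- r5,r3: IF@3 ID@6 stall=0 (-) EX@7 MEM@8 WB@9
I3 add r3 <- r3,r5: IF@6 ID@7 stall=2 (RAW on I2.r3 (WB@9)) EX@10 MEM@11 WB@12
I4 ld r1 <- r5: IF@7 ID@10 stall=0 (-) EX@11 MEM@12 WB@13

Answer: 5 8 9 12 13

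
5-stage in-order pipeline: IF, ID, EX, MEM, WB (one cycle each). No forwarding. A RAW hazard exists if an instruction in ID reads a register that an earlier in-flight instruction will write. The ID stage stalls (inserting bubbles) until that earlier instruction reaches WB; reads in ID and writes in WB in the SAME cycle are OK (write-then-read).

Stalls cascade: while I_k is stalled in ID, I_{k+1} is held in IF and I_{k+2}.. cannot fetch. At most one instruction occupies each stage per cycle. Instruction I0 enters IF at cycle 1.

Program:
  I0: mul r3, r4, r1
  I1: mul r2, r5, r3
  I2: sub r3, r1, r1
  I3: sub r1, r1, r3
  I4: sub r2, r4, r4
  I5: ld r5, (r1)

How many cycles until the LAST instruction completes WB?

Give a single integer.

Answer: 15

Derivation:
I0 mul r3 <- r4,r1: IF@1 ID@2 stall=0 (-) EX@3 MEM@4 WB@5
I1 mul r2 <- r5,r3: IF@2 ID@3 stall=2 (RAW on I0.r3 (WB@5)) EX@6 MEM@7 WB@8
I2 sub r3 <- r1,r1: IF@3 ID@6 stall=0 (-) EX@7 MEM@8 WB@9
I3 sub r1 <- r1,r3: IF@6 ID@7 stall=2 (RAW on I2.r3 (WB@9)) EX@10 MEM@11 WB@12
I4 sub r2 <- r4,r4: IF@7 ID@10 stall=0 (-) EX@11 MEM@12 WB@13
I5 ld r5 <- r1: IF@10 ID@11 stall=1 (RAW on I3.r1 (WB@12)) EX@13 MEM@14 WB@15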